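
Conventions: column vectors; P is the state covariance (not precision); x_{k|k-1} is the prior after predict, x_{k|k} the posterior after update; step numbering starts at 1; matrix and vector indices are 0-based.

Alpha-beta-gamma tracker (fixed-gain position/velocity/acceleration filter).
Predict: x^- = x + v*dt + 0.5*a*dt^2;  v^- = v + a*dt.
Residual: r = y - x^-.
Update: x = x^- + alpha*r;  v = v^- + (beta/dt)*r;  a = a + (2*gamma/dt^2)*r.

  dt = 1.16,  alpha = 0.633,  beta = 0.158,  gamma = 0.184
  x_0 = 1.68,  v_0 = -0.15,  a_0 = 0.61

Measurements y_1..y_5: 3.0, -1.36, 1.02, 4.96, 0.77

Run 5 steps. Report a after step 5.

a_post = -0.4571

step 1: x_pred=1.9164  r=1.0836  x^+=2.6023  v^+=0.7052  a^+=0.9063
step 2: x_pred=4.0301  r=-5.3901  x^+=0.6182  v^+=1.0224  a^+=-0.5678
step 3: x_pred=1.4221  r=-0.4021  x^+=1.1676  v^+=0.3090  a^+=-0.6778
step 4: x_pred=1.0700  r=3.8900  x^+=3.5324  v^+=0.0526  a^+=0.3861
step 5: x_pred=3.8532  r=-3.0832  x^+=1.9015  v^+=0.0806  a^+=-0.4571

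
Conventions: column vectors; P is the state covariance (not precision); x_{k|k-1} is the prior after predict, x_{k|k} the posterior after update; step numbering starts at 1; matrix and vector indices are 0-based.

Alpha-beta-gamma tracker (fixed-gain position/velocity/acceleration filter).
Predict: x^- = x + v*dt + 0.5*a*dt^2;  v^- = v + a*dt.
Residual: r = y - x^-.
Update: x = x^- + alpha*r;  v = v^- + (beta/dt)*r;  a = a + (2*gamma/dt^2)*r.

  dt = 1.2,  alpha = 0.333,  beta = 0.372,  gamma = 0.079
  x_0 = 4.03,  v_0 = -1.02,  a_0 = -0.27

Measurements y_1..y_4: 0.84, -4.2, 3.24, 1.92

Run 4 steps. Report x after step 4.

step 1: x_pred=2.6116  r=-1.7716  x^+=2.0217  v^+=-1.8932  a^+=-0.4644
step 2: x_pred=-0.5845  r=-3.6155  x^+=-1.7885  v^+=-3.5713  a^+=-0.8611
step 3: x_pred=-6.6940  r=9.9340  x^+=-3.3860  v^+=-1.5250  a^+=0.2289
step 4: x_pred=-5.0512  r=6.9712  x^+=-2.7298  v^+=0.9107  a^+=0.9938

x_post = -2.7298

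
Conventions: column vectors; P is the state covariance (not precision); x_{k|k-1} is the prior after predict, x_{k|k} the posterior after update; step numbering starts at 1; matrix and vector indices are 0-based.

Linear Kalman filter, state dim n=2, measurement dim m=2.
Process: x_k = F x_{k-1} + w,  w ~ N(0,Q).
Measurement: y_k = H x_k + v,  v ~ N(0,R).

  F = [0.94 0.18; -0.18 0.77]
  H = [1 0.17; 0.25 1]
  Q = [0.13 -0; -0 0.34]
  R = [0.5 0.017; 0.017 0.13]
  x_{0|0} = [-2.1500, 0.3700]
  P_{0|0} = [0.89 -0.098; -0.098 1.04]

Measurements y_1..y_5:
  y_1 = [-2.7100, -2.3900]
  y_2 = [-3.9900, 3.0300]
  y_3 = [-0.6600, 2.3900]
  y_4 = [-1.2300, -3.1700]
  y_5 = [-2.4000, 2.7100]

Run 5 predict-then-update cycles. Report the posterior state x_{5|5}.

x_post = [-1.9177, 2.2117]

step 1: x^-=[-1.9544, 0.6719]  P^-=[0.9169 -0.0742; -0.0742 1.0126]  S=[1.4210 0.3410; 0.3410 1.1628]  K=[0.6502 -0.0574; -0.1466 0.8979]  nu=[-0.8698, -2.5733]  x^+=[-2.3723, -1.5111]  P^+=[0.3379 -0.0809; -0.0809 0.1344]
step 2: x^-=[-2.5020, -0.7365]  P^-=[0.4055 -0.0944; -0.0944 0.4531]  S=[0.8865 0.0969; 0.0969 0.5612]  K=[0.4464 -0.0648; -0.1053 0.7835]  nu=[-1.3628, 4.3920]  x^+=[-3.3948, 2.8480]  P^+=[0.2321 -0.0589; -0.0589 0.1148]
step 3: x^-=[-2.6784, 2.8040]  P^-=[0.3189 -0.0641; -0.0641 0.4319]  S=[0.8096 0.1034; 0.1034 0.5498]  K=[0.3861 -0.0441; -0.0871 0.7728]  nu=[1.5418, 0.2556]  x^+=[-2.0945, 2.8672]  P^+=[0.2007 -0.0493; -0.0493 0.1113]
step 4: x^-=[-1.4527, 2.5848]  P^-=[0.2942 -0.0526; -0.0526 0.4262]  S=[0.7886 0.1081; 0.1081 0.5482]  K=[0.3664 -0.0341; -0.0803 0.7692]  nu=[-0.2167, -5.3916]  x^+=[-1.3482, -1.5450]  P^+=[0.1904 -0.0458; -0.0458 0.1101]
step 5: x^-=[-1.5454, -0.9469]  P^-=[0.2863 -0.0486; -0.0486 0.4241]  S=[0.7820 0.1100; 0.1100 0.5477]  K=[0.3598 -0.0304; -0.0780 0.7678]  nu=[-0.6936, 4.0433]  x^+=[-1.9177, 2.2117]  P^+=[0.1870 -0.0446; -0.0446 0.1096]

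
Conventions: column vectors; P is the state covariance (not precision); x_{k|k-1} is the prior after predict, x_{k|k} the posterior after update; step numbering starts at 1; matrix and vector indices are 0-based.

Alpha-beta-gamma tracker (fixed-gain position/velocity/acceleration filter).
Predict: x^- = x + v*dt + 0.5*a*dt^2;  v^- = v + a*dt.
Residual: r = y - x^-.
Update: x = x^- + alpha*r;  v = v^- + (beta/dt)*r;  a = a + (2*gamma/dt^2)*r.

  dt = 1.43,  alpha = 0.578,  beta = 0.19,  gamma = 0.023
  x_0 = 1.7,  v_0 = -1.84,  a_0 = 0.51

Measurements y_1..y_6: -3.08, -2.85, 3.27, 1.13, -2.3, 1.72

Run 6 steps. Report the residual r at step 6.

step 1: x_pred=-0.4098  r=-2.6702  x^+=-1.9532  v^+=-1.4655  a^+=0.4499
step 2: x_pred=-3.5888  r=0.7388  x^+=-3.1618  v^+=-0.7239  a^+=0.4666
step 3: x_pred=-3.7199  r=6.9899  x^+=0.3202  v^+=0.8720  a^+=0.6238
step 4: x_pred=2.2050  r=-1.0750  x^+=1.5836  v^+=1.6212  a^+=0.5996
step 5: x_pred=4.5150  r=-6.8150  x^+=0.5759  v^+=1.5731  a^+=0.4463
step 6: x_pred=3.2818  r=-1.5618  x^+=2.3791  v^+=2.0038  a^+=0.4112

resid = -1.5618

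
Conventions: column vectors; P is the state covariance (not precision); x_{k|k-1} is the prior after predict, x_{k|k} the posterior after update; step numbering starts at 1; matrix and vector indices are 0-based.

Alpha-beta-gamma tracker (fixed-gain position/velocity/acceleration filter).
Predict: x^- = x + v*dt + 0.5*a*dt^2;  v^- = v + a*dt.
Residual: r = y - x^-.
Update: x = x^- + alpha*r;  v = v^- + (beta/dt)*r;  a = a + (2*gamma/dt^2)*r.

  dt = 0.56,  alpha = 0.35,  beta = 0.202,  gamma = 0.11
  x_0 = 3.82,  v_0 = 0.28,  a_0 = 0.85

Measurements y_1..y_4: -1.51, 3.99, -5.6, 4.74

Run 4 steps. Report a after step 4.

a_post = 1.3587

step 1: x_pred=4.1101  r=-5.6201  x^+=2.1431  v^+=-1.2712  a^+=-3.0927
step 2: x_pred=0.9462  r=3.0438  x^+=2.0115  v^+=-1.9052  a^+=-0.9574
step 3: x_pred=0.7945  r=-6.3945  x^+=-1.4436  v^+=-4.7479  a^+=-5.4433
step 4: x_pred=-4.9559  r=9.6959  x^+=-1.5623  v^+=-4.2987  a^+=1.3587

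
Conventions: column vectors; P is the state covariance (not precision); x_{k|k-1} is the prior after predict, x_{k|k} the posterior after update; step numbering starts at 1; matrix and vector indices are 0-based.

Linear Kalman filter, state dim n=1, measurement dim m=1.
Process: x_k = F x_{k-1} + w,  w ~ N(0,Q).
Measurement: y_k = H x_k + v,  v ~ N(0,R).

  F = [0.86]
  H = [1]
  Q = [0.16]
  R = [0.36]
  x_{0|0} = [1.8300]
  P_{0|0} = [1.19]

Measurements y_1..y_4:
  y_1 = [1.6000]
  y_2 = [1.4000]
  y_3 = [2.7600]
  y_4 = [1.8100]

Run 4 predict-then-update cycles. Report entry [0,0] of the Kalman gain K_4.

K[0,0] = 0.4370

step 1: x^-=[1.5738]  P^-=[1.0401]  S=[1.4001]  K=[0.7429]  nu=[0.0262]  x^+=[1.5933]  P^+=[0.2674]
step 2: x^-=[1.3702]  P^-=[0.3578]  S=[0.7178]  K=[0.4985]  nu=[0.0298]  x^+=[1.3851]  P^+=[0.1794]
step 3: x^-=[1.1911]  P^-=[0.2927]  S=[0.6527]  K=[0.4485]  nu=[1.5689]  x^+=[1.8947]  P^+=[0.1614]
step 4: x^-=[1.6295]  P^-=[0.2794]  S=[0.6394]  K=[0.4370]  nu=[0.1805]  x^+=[1.7084]  P^+=[0.1573]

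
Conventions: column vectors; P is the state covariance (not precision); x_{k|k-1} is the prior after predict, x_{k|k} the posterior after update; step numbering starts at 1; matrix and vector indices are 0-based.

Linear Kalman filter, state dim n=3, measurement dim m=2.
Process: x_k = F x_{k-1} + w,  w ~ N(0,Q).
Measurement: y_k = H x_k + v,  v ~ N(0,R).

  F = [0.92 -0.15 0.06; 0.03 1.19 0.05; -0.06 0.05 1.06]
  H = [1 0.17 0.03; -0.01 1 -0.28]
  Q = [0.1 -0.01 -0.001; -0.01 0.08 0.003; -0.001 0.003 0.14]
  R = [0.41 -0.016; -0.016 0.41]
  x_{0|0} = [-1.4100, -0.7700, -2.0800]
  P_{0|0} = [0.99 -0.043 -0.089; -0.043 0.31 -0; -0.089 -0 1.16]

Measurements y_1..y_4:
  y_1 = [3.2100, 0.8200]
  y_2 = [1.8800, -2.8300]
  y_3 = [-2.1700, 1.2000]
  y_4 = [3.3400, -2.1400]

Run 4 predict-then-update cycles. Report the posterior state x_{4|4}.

step 1: x^-=[-1.3065, -1.0626, -2.1587]  P^-=[0.9511 -0.0857 -0.0730; -0.0857 0.5194 0.0816; -0.0730 0.0816 1.4593]  S=[1.3448 -0.0160; -0.0160 0.9996]  K=[0.6941 -0.0637; 0.0097 0.4978; -0.0153 -0.3267]  nu=[4.7619, 1.2651]  x^+=[1.9180, -0.3867, -2.6449]  P^+=[0.2979 -0.0575 -0.0831; -0.0575 0.2717 0.2442; -0.0831 0.2442 1.3525]
step 2: x^-=[1.6639, -0.5348, -2.9380]  P^-=[0.3654 -0.0973 -0.0555; -0.0973 0.4932 0.4005; -0.0555 0.4005 1.6982]  S=[0.7588 -0.0387; -0.0387 0.8137]  K=[0.4533 -0.0834; 0.0221 0.4705; 0.0793 -0.0877]  nu=[0.3952, -3.1012]  x^+=[2.1017, -1.9853, -2.6349]  P^+=[0.2009 -0.0648 -0.0905; -0.0648 0.3135 0.4341; -0.0905 0.4341 1.6866]
step 3: x^-=[2.0732, -2.4311, -3.0183]  P^-=[0.2832 -0.1026 -0.0664; -0.1026 0.5751 0.6613; -0.0664 0.6613 2.0945]  S=[0.6796 -0.0341; -0.0341 0.7806]  K=[0.3834 -0.0945; 0.0473 0.5028; 0.1654 0.1040]  nu=[-3.7394, 2.8068]  x^+=[0.3743, -1.1968, -3.3450]  P^+=[0.1739 -0.0714 -0.1010; -0.0714 0.3778 0.6182; -0.1010 0.6182 2.0687]
step 4: x^-=[0.3232, -1.5802, -3.6280]  P^-=[0.2606 -0.1096 -0.0804; -0.1096 0.6885 0.9182; -0.0804 0.9182 2.5447]  S=[0.6600 -0.0260; -0.0260 0.7855]  K=[0.3589 -0.1023; 0.0748 0.5530; 0.2411 0.2709]  nu=[3.3943, -1.5724]  x^+=[1.7021, -2.1960, -3.2356]  P^+=[0.1654 -0.0779 -0.1138; -0.0779 0.4467 0.7927; -0.1138 0.7927 2.4521]

x_post = [1.7021, -2.1960, -3.2356]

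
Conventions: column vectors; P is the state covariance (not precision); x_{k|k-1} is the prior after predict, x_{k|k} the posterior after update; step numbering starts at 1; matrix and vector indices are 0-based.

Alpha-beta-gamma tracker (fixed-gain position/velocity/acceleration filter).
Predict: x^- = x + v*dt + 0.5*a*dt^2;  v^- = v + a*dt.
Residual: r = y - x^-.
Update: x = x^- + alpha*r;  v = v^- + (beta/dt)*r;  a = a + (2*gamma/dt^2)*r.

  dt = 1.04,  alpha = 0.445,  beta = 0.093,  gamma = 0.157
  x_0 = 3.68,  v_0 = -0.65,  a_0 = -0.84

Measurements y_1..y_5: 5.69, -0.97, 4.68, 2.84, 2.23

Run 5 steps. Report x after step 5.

step 1: x_pred=2.5497  r=3.1403  x^+=3.9471  v^+=-1.2428  a^+=0.0717
step 2: x_pred=2.6934  r=-3.6634  x^+=1.0632  v^+=-1.4959  a^+=-0.9919
step 3: x_pred=-1.0289  r=5.7089  x^+=1.5116  v^+=-2.0169  a^+=0.6655
step 4: x_pred=-0.2261  r=3.0661  x^+=1.1383  v^+=-1.0506  a^+=1.5556
step 5: x_pred=0.8869  r=1.3431  x^+=1.4846  v^+=0.6873  a^+=1.9455

x_post = 1.4846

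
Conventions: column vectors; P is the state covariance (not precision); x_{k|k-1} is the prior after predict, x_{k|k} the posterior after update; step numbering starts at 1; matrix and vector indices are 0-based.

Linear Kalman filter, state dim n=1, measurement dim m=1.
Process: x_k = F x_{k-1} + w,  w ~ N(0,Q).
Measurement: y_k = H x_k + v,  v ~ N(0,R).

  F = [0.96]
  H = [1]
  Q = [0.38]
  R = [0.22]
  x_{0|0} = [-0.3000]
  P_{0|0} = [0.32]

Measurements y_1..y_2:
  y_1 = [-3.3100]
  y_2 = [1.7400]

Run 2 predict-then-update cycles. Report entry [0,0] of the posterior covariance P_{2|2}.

P_post[0,0] = 0.1557

step 1: x^-=[-0.2880]  P^-=[0.6749]  S=[0.8949]  K=[0.7542]  nu=[-3.0220]  x^+=[-2.5671]  P^+=[0.1659]
step 2: x^-=[-2.4644]  P^-=[0.5329]  S=[0.7529]  K=[0.7078]  nu=[4.2044]  x^+=[0.5115]  P^+=[0.1557]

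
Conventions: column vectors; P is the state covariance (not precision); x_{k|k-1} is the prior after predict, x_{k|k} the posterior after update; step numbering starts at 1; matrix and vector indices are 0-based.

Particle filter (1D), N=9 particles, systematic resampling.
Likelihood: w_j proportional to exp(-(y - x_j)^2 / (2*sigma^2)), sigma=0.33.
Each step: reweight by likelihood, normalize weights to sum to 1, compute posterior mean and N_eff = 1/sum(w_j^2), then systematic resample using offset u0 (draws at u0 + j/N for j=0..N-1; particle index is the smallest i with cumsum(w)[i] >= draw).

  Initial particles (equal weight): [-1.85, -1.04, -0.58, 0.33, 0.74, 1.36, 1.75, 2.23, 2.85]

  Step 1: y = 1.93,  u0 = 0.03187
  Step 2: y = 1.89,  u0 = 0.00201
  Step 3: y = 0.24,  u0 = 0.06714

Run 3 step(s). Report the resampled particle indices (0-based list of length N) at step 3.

step 1: w=[0.0000, 0.0000, 0.0000, 0.0000, 0.0008, 0.1271, 0.4868, 0.3737, 0.0116]  mean=1.8917  Neff=2.5453  idx=[5, 6, 6, 6, 6, 6, 7, 7, 7]
step 2: w=[0.0417, 0.1383, 0.1383, 0.1383, 0.1383, 0.1383, 0.0890, 0.0890, 0.0890]  mean=1.8619  Neff=8.2581  idx=[0, 1, 2, 3, 3, 4, 5, 6, 7]
step 3: w=[0.9487, 0.0085, 0.0085, 0.0085, 0.0085, 0.0085, 0.0085, 0.0000, 0.0000]  mean=1.3800  Neff=1.1105  idx=[0, 0, 0, 0, 0, 0, 0, 0, 1]

resampled_idx = [0, 0, 0, 0, 0, 0, 0, 0, 1]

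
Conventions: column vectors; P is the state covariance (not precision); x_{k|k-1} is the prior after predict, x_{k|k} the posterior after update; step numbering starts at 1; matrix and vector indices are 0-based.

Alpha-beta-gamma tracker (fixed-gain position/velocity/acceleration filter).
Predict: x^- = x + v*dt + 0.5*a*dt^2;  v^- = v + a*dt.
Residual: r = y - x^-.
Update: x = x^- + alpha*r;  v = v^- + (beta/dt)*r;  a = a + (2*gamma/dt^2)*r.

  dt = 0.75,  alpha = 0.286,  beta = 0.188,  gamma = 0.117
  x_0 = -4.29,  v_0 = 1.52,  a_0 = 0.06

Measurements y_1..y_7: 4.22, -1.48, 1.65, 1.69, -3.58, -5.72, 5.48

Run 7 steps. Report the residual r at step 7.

resid = 15.6498

step 1: x_pred=-3.1331  r=7.3531  x^+=-1.0301  v^+=3.4082  a^+=3.1189
step 2: x_pred=2.4032  r=-3.8832  x^+=1.2926  v^+=4.7740  a^+=1.5035
step 3: x_pred=5.2959  r=-3.6459  x^+=4.2532  v^+=4.9877  a^+=-0.0132
step 4: x_pred=7.9902  r=-6.3002  x^+=6.1884  v^+=3.3985  a^+=-2.6341
step 5: x_pred=7.9964  r=-11.5764  x^+=4.6855  v^+=-1.4789  a^+=-7.4499
step 6: x_pred=1.4811  r=-7.2011  x^+=-0.5784  v^+=-8.8714  a^+=-10.4455
step 7: x_pred=-10.1698  r=15.6498  x^+=-5.6939  v^+=-12.7827  a^+=-3.9352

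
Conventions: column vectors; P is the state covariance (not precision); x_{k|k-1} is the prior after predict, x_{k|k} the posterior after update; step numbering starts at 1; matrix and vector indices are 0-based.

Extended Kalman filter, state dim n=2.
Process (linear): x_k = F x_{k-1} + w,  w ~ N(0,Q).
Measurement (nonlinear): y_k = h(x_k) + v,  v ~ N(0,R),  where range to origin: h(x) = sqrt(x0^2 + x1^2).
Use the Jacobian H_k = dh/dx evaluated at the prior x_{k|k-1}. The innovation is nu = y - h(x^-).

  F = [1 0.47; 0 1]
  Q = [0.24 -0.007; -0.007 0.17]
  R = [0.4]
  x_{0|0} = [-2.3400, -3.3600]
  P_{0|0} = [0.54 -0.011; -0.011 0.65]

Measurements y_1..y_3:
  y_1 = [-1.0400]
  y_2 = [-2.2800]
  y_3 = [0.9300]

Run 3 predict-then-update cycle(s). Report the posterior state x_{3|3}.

x_post = [1.0223, 0.5000]

step 1: x^-=[-3.9192, -3.3600]  P^-=[0.9132 0.2875; 0.2875 0.8200]  H_jac=[-0.7592 -0.6509]  S=[1.5579]  K=[-0.5652; -0.4827]  nu=[-6.2023]  x^+=[-0.4139, -0.3662]  P^+=[0.4156 -0.1375; -0.1375 0.4570]
step 2: x^-=[-0.5860, -0.3662]  P^-=[0.6274 0.0703; 0.0703 0.6270]  H_jac=[-0.8480 -0.5299]  S=[1.0905]  K=[-0.5221; -0.3594]  nu=[-2.9709]  x^+=[0.9651, 0.7016]  P^+=[0.3302 -0.1343; -0.1343 0.4862]
step 3: x^-=[1.2948, 0.7016]  P^-=[0.5513 0.0872; 0.0872 0.6562]  H_jac=[0.8792 0.4764]  S=[1.0482]  K=[0.5021; 0.3714]  nu=[-0.5427]  x^+=[1.0223, 0.5000]  P^+=[0.2871 -0.1082; -0.1082 0.5116]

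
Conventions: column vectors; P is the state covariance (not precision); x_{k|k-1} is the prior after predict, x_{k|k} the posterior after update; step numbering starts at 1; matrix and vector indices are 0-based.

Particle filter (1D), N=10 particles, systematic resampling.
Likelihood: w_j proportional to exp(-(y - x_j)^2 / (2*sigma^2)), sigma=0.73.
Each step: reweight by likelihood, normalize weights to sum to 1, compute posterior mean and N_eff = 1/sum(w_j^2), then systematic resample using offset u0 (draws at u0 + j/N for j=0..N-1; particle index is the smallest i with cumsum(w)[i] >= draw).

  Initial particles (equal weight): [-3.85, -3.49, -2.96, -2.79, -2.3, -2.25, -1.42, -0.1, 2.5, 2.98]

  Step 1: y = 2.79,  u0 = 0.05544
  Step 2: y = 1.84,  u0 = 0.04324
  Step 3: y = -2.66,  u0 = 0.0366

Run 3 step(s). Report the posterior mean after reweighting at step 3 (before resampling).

step 1: w=[0.0000, 0.0000, 0.0000, 0.0000, 0.0000, 0.0000, 0.0000, 0.0002, 0.4886, 0.5112]  mean=2.7448  Neff=1.9998  idx=[8, 8, 8, 8, 8, 9, 9, 9, 9, 9]
step 2: w=[0.1384, 0.1384, 0.1384, 0.1384, 0.1384, 0.0616, 0.0616, 0.0616, 0.0616, 0.0616]  mean=2.6477  Neff=8.7120  idx=[0, 1, 1, 2, 3, 3, 4, 5, 7, 9]
step 3: w=[0.1424, 0.1424, 0.1424, 0.1424, 0.1424, 0.1424, 0.1424, 0.0011, 0.0011, 0.0011]  mean=2.5016  Neff=7.0462  idx=[0, 0, 1, 2, 3, 3, 4, 5, 5, 6]

post_mean = 2.5016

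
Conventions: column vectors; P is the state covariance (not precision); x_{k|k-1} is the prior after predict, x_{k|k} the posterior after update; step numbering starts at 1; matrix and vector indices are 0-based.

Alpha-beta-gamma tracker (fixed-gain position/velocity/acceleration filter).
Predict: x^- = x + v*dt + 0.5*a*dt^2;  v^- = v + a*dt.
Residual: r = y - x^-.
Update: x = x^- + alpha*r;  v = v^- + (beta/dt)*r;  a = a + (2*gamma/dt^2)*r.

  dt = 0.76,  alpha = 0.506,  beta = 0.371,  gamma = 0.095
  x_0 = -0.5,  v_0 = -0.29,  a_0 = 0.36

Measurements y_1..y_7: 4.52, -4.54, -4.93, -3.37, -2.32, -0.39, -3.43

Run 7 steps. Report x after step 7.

x_post = -2.6885

step 1: x_pred=-0.6164  r=5.1364  x^+=1.9826  v^+=2.4910  a^+=2.0496
step 2: x_pred=4.4677  r=-9.0077  x^+=-0.0902  v^+=-0.3485  a^+=-0.9134
step 3: x_pred=-0.6188  r=-4.3112  x^+=-2.8003  v^+=-3.1472  a^+=-2.3316
step 4: x_pred=-5.8655  r=2.4955  x^+=-4.6028  v^+=-3.7010  a^+=-1.5107
step 5: x_pred=-7.8518  r=5.5318  x^+=-5.0527  v^+=-2.1487  a^+=0.3090
step 6: x_pred=-6.5965  r=6.2065  x^+=-3.4560  v^+=1.1159  a^+=2.3506
step 7: x_pred=-1.9291  r=-1.5009  x^+=-2.6885  v^+=2.1697  a^+=1.8569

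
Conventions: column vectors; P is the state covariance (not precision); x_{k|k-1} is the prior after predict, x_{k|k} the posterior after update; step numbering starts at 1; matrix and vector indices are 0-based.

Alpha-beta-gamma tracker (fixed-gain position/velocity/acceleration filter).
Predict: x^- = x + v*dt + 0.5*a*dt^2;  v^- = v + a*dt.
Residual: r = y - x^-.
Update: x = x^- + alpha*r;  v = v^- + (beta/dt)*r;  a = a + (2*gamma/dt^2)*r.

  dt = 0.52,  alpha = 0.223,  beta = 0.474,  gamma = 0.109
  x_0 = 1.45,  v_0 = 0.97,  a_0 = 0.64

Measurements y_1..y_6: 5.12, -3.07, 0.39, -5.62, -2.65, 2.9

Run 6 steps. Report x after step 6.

x_post = -9.5172

step 1: x_pred=2.0409  r=3.0791  x^+=2.7276  v^+=4.1095  a^+=3.1224
step 2: x_pred=5.2866  r=-8.3566  x^+=3.4231  v^+=-1.8843  a^+=-3.6148
step 3: x_pred=1.9546  r=-1.5646  x^+=1.6057  v^+=-5.1902  a^+=-4.8762
step 4: x_pred=-1.7525  r=-3.8675  x^+=-2.6149  v^+=-11.2512  a^+=-7.9943
step 5: x_pred=-9.5464  r=6.8964  x^+=-8.0085  v^+=-9.1219  a^+=-2.4343
step 6: x_pred=-13.0810  r=15.9810  x^+=-9.5172  v^+=4.1795  a^+=10.4498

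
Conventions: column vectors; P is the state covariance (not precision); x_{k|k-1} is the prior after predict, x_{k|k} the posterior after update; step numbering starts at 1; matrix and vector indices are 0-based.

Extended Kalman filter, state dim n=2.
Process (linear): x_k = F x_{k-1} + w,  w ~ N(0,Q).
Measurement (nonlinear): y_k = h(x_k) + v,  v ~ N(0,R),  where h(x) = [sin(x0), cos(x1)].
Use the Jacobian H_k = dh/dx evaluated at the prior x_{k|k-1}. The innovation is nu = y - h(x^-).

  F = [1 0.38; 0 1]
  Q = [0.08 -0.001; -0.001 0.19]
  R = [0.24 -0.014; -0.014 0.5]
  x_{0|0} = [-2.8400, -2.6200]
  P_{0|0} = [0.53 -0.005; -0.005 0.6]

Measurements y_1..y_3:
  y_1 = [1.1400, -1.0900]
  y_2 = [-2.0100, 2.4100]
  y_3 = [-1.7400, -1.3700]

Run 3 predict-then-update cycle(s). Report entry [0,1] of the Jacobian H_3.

H_jac[0,1] = 0.0000

step 1: x^-=[-3.8356, -2.6200]  P^-=[0.6928 0.2220; 0.2220 0.7900]  H_jac=[-0.7687 0.0000; 0.0000 0.4983]  S=[0.6494 -0.0990; -0.0990 0.6961]  K=[-0.8135 0.0432; -0.1805 0.5398]  nu=[0.5004, -0.2230]  x^+=[-4.2523, -2.8307]  P^+=[0.2548 0.0662; 0.0662 0.5467]
step 2: x^-=[-5.3280, -2.8307]  P^-=[0.4640 0.2729; 0.2729 0.7367]  H_jac=[0.5774 0.0000; 0.0000 0.3059]  S=[0.3947 0.0342; 0.0342 0.5690]  K=[0.6696 0.1065; 0.3668 0.3741]  nu=[-2.8264, 3.3620]  x^+=[-6.8625, -2.6098]  P^+=[0.2757 0.1434; 0.1434 0.5946]
step 3: x^-=[-7.8542, -2.6098]  P^-=[0.5506 0.3684; 0.3684 0.7846]  H_jac=[-0.0002 0.0000; 0.0000 0.5071]  S=[0.2400 -0.0140; -0.0140 0.7018]  K=[0.0151 0.2665; 0.0329 0.5676]  nu=[-0.7400, -0.5081]  x^+=[-8.0008, -2.9225]  P^+=[0.5008 0.2623; 0.2623 0.5588]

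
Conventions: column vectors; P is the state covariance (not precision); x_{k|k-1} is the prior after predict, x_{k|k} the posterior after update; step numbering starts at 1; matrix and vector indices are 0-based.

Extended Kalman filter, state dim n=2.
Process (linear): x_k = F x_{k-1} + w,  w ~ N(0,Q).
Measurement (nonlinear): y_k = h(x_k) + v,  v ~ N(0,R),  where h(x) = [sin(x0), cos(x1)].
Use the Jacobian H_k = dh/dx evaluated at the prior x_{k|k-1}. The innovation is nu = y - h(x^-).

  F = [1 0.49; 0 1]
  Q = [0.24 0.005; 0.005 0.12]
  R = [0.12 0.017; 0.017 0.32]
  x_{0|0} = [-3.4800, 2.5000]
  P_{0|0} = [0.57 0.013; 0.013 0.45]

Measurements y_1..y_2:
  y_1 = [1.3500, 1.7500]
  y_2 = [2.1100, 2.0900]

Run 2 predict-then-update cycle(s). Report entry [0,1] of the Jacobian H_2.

step 1: x^-=[-2.2550, 2.5000]  P^-=[0.9308 0.2385; 0.2385 0.5700]  H_jac=[-0.6321 0.0000; 0.0000 -0.5985]  S=[0.4918 0.1072; 0.1072 0.5242]  K=[-1.1898 -0.0289; -0.1723 -0.6156]  nu=[2.1249, 2.5511]  x^+=[-4.8571, 0.5635]  P^+=[0.2267 0.0493; 0.0493 0.3340]
step 2: x^-=[-4.5810, 0.5635]  P^-=[0.5952 0.2179; 0.2179 0.4540]  H_jac=[-0.1310 0.0000; 0.0000 -0.5341]  S=[0.1302 0.0323; 0.0323 0.4495]  K=[-0.5443 -0.2199; -0.0872 -0.5332]  nu=[1.1186, 1.2446]  x^+=[-5.4636, -0.1977]  P^+=[0.5271 0.1491; 0.1491 0.3222]

H_jac[0,1] = 0.0000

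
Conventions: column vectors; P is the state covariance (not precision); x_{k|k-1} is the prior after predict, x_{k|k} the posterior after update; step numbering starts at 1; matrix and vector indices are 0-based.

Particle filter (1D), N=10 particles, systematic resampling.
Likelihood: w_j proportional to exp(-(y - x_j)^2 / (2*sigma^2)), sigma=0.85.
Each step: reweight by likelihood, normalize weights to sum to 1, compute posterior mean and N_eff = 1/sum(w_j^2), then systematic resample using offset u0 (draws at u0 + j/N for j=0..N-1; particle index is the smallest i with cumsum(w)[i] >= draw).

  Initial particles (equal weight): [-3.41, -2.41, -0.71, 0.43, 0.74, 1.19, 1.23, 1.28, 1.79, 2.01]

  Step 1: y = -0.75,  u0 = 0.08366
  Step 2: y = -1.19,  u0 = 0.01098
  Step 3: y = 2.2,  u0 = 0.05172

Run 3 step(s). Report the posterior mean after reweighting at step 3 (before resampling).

post_mean = -0.7100

step 1: w=[0.0038, 0.0755, 0.5080, 0.1940, 0.1094, 0.0376, 0.0337, 0.0294, 0.0059, 0.0026]  mean=-0.2517  Neff=3.1556  idx=[2, 2, 2, 2, 2, 2, 3, 4, 4, 7]
step 2: w=[0.1566, 0.1566, 0.1566, 0.1566, 0.1566, 0.1566, 0.0299, 0.0139, 0.0139, 0.0027]  mean=-0.6301  Neff=6.7380  idx=[0, 0, 1, 1, 2, 3, 3, 4, 5, 5]
step 3: w=[0.1000, 0.1000, 0.1000, 0.1000, 0.1000, 0.1000, 0.1000, 0.1000, 0.1000, 0.1000]  mean=-0.7100  Neff=10.0000  idx=[0, 1, 2, 3, 4, 5, 6, 7, 8, 9]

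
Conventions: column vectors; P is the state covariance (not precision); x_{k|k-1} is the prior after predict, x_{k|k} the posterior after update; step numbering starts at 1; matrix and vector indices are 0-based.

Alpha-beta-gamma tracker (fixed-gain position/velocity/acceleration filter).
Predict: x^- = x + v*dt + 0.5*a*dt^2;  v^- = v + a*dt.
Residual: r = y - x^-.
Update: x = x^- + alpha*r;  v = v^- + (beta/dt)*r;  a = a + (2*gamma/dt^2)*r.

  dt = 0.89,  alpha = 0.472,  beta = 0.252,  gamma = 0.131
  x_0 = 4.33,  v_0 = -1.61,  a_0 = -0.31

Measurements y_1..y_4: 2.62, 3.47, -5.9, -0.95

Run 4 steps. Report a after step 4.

a_post = -0.2020

step 1: x_pred=2.7743  r=-0.1543  x^+=2.7015  v^+=-1.9296  a^+=-0.3610
step 2: x_pred=0.8412  r=2.6288  x^+=2.0820  v^+=-1.5066  a^+=0.5085
step 3: x_pred=0.9425  r=-6.8425  x^+=-2.2872  v^+=-2.9914  a^+=-1.7548
step 4: x_pred=-5.6445  r=4.6945  x^+=-3.4287  v^+=-3.2240  a^+=-0.2020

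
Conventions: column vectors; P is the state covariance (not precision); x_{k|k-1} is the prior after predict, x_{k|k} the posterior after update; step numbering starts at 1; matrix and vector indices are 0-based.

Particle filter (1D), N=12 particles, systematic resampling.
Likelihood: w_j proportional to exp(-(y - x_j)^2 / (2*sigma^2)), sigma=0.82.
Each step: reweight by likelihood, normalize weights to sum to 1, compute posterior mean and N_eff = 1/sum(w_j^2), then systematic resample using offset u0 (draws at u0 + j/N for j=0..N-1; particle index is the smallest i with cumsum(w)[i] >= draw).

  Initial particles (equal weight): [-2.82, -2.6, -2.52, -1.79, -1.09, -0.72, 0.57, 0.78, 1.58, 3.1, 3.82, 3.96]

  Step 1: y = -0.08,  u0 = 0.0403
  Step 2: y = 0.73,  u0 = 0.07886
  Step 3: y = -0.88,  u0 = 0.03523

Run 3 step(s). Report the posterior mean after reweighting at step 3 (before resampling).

post_mean = 0.1309

step 1: w=[0.0014, 0.0032, 0.0043, 0.0409, 0.1684, 0.2652, 0.2627, 0.2075, 0.0463, 0.0002, 0.0000, 0.0000]  mean=-0.0853  Neff=4.6605  idx=[3, 4, 4, 5, 5, 5, 6, 6, 6, 7, 7, 8]
step 2: w=[0.0014, 0.0135, 0.0135, 0.0331, 0.0331, 0.0331, 0.1550, 0.1550, 0.1550, 0.1576, 0.1576, 0.0923]  mean=0.5535  Neff=7.4679  idx=[4, 6, 6, 7, 7, 8, 8, 9, 9, 10, 11, 11]
step 3: w=[0.3707, 0.0791, 0.0791, 0.0791, 0.0791, 0.0791, 0.0791, 0.0487, 0.0487, 0.0487, 0.0042, 0.0042]  mean=0.1309  Neff=5.4894  idx=[0, 0, 0, 0, 0, 2, 3, 4, 5, 6, 7, 9]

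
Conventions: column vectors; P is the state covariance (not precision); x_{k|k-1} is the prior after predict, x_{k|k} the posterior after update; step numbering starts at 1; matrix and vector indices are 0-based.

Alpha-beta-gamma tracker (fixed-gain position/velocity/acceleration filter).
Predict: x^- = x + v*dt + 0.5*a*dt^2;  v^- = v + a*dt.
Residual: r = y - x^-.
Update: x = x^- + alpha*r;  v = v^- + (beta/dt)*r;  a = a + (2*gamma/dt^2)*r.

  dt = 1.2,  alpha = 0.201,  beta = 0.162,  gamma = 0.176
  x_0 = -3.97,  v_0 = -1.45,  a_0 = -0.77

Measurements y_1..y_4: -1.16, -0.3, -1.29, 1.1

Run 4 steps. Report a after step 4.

a_post = 2.7265

step 1: x_pred=-6.2644  r=5.1044  x^+=-5.2384  v^+=-1.6849  a^+=0.4777
step 2: x_pred=-6.9163  r=6.6163  x^+=-5.5864  v^+=-0.2184  a^+=2.0951
step 3: x_pred=-4.3401  r=3.0501  x^+=-3.7270  v^+=2.7074  a^+=2.8406
step 4: x_pred=1.5672  r=-0.4672  x^+=1.4733  v^+=6.0531  a^+=2.7265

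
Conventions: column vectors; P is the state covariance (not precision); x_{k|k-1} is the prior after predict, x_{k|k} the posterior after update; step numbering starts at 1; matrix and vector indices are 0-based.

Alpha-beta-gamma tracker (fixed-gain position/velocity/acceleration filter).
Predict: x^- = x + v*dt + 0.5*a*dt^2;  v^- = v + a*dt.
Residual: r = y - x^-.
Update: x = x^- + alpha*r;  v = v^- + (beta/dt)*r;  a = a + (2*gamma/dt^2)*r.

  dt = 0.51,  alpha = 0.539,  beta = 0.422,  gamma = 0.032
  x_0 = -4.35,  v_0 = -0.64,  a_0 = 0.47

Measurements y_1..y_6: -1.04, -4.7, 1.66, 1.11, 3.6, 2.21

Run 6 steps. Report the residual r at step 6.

step 1: x_pred=-4.6153  r=3.5753  x^+=-2.6882  v^+=2.5581  a^+=1.3497
step 2: x_pred=-1.2081  r=-3.4919  x^+=-3.0902  v^+=0.3570  a^+=0.4905
step 3: x_pred=-2.8443  r=4.5043  x^+=-0.4165  v^+=4.3343  a^+=1.5988
step 4: x_pred=2.0019  r=-0.8919  x^+=1.5212  v^+=4.4117  a^+=1.3794
step 5: x_pred=3.9505  r=-0.3505  x^+=3.7616  v^+=4.8251  a^+=1.2931
step 6: x_pred=6.3906  r=-4.1806  x^+=4.1372  v^+=2.0254  a^+=0.2645

resid = -4.1806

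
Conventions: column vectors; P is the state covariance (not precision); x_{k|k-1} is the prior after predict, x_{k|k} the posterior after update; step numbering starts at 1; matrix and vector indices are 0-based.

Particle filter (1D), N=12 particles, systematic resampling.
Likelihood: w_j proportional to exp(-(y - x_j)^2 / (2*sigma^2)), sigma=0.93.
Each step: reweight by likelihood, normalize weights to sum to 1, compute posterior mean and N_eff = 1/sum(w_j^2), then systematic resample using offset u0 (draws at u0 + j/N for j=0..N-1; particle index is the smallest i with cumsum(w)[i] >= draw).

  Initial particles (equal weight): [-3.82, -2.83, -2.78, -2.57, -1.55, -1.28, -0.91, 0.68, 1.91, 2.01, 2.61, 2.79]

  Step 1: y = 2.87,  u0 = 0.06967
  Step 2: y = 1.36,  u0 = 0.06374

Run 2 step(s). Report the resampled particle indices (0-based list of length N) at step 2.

step 1: w=[0.0000, 0.0000, 0.0000, 0.0000, 0.0000, 0.0000, 0.0001, 0.0192, 0.1801, 0.2000, 0.2950, 0.3056]  mean=2.3816  Neff=3.9488  idx=[8, 8, 9, 9, 10, 10, 10, 10, 11, 11, 11, 11]
step 2: w=[0.1378, 0.1378, 0.1286, 0.1286, 0.0665, 0.0665, 0.0665, 0.0665, 0.0503, 0.0503, 0.0503, 0.0503]  mean=2.2991  Neff=10.1168  idx=[0, 1, 1, 2, 2, 3, 4, 5, 6, 8, 9, 11]

resampled_idx = [0, 1, 1, 2, 2, 3, 4, 5, 6, 8, 9, 11]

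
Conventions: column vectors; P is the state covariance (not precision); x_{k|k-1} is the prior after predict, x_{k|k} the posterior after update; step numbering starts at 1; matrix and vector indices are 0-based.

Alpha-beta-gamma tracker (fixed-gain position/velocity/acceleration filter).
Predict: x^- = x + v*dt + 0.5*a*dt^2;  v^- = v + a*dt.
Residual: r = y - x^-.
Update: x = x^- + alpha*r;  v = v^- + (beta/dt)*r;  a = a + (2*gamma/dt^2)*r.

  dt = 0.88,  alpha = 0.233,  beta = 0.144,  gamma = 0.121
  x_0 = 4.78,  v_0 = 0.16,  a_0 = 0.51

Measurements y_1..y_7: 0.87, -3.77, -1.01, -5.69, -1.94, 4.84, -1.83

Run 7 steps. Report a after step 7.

a_post = 11.3674

step 1: x_pred=5.1183  r=-4.2483  x^+=4.1284  v^+=-0.0864  a^+=-0.8176
step 2: x_pred=3.7358  r=-7.5058  x^+=1.9870  v^+=-2.0341  a^+=-3.1632
step 3: x_pred=-1.0278  r=0.0178  x^+=-1.0236  v^+=-4.8148  a^+=-3.1576
step 4: x_pred=-6.4832  r=0.7932  x^+=-6.2984  v^+=-7.4636  a^+=-2.9097
step 5: x_pred=-13.9931  r=12.0531  x^+=-11.1847  v^+=-8.0519  a^+=0.8569
step 6: x_pred=-17.9386  r=22.7786  x^+=-12.6312  v^+=-3.5704  a^+=7.9752
step 7: x_pred=-12.6852  r=10.8552  x^+=-10.1559  v^+=5.2240  a^+=11.3674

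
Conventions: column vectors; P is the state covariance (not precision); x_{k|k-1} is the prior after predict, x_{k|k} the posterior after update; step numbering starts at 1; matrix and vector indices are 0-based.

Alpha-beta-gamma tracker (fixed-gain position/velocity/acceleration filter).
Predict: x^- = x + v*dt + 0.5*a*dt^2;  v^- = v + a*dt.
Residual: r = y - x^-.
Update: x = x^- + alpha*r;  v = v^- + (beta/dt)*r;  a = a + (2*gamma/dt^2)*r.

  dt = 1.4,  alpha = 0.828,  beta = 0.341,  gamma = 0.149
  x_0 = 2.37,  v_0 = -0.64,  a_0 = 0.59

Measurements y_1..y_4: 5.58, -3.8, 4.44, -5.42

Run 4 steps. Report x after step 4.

step 1: x_pred=2.0522  r=3.5278  x^+=4.9732  v^+=1.0453  a^+=1.1264
step 2: x_pred=7.5404  r=-11.3404  x^+=-1.8494  v^+=-0.1400  a^+=-0.5978
step 3: x_pred=-2.6314  r=7.0714  x^+=3.2237  v^+=0.7454  a^+=0.4773
step 4: x_pred=4.7350  r=-10.1550  x^+=-3.6733  v^+=-1.0599  a^+=-1.0667

x_post = -3.6733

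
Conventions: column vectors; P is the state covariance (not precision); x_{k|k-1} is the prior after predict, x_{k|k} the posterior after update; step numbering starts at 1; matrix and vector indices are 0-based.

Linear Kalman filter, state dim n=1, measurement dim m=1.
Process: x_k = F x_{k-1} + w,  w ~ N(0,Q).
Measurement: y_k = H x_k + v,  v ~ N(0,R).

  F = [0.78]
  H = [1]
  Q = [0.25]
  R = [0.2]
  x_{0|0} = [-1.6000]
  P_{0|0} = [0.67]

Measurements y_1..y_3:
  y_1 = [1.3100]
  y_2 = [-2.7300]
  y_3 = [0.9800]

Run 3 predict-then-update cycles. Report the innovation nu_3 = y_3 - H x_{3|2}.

innov = [2.1657]

step 1: x^-=[-1.2480]  P^-=[0.6576]  S=[0.8576]  K=[0.7668]  nu=[2.5580]  x^+=[0.7135]  P^+=[0.1534]
step 2: x^-=[0.5565]  P^-=[0.3433]  S=[0.5433]  K=[0.6319]  nu=[-3.2865]  x^+=[-1.5202]  P^+=[0.1264]
step 3: x^-=[-1.1857]  P^-=[0.3269]  S=[0.5269]  K=[0.6204]  nu=[2.1657]  x^+=[0.1579]  P^+=[0.1241]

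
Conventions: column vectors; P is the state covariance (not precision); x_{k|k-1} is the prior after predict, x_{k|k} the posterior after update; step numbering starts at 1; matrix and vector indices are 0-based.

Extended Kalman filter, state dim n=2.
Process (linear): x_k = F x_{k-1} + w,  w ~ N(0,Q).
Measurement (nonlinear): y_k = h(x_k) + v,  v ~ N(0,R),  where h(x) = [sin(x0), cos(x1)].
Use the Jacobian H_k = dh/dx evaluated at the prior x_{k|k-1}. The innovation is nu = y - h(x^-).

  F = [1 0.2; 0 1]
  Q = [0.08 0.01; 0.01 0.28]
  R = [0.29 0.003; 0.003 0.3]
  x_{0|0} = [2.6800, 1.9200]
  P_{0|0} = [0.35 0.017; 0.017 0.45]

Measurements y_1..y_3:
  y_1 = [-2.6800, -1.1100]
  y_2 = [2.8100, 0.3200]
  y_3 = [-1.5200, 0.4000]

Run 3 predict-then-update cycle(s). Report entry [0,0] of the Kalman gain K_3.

step 1: x^-=[3.0640, 1.9200]  P^-=[0.4548 0.1170; 0.1170 0.7300]  H_jac=[-0.9970 0.0000; 0.0000 -0.9396]  S=[0.7421 0.1126; 0.1126 0.9445]  K=[-0.6043 -0.0443; -0.0479 -0.7205]  nu=[-2.7575, -0.7679]  x^+=[4.7644, 2.6052]  P^+=[0.1759 0.0161; 0.0161 0.2302]
step 2: x^-=[5.2855, 2.6052]  P^-=[0.2716 0.0721; 0.0721 0.5102]  H_jac=[0.5422 0.0000; 0.0000 -0.5110]  S=[0.3698 -0.0170; -0.0170 0.4332]  K=[0.3949 -0.0696; 0.0782 -0.5987]  nu=[3.6502, 1.1796]  x^+=[6.6450, 2.1846]  P^+=[0.2108 0.0385; 0.0385 0.3510]
step 3: x^-=[7.0819, 2.1846]  P^-=[0.3203 0.1187; 0.1187 0.6310]  H_jac=[0.6976 0.0000; 0.0000 -0.8175]  S=[0.4459 -0.0647; -0.0647 0.7217]  K=[0.4880 -0.0907; 0.0831 -0.7073]  nu=[-2.2365, 0.9760]  x^+=[5.9021, 1.3084]  P^+=[0.2025 0.0315; 0.0315 0.2593]

K[0,0] = 0.4880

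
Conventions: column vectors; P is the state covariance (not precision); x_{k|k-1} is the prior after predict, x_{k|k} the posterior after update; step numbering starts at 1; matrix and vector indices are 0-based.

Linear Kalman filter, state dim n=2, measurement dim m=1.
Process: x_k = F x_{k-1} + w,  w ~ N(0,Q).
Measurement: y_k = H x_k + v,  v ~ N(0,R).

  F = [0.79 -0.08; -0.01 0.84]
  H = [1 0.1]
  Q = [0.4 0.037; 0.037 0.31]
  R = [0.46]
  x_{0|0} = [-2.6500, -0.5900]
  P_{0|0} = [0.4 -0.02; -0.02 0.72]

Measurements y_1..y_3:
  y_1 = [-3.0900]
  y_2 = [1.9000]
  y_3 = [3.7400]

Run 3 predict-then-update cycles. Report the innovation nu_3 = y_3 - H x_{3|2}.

step 1: x^-=[-2.0463, -0.4691]  P^-=[0.6568 -0.0278; -0.0278 0.8184]  S=[1.1194]  K=[0.5842; 0.0482]  nu=[-0.9968]  x^+=[-2.6287, -0.5172]  P^+=[0.2747 -0.0594; -0.0594 0.8158]
step 2: x^-=[-2.0353, -0.4082]  P^-=[0.5842 -0.0594; -0.0594 0.8867]  S=[1.0411]  K=[0.5554; 0.0281]  nu=[3.9761]  x^+=[0.1729, -0.2966]  P^+=[0.2630 -0.0757; -0.0757 0.8858]
step 3: x^-=[0.1603, -0.2509]  P^-=[0.5794 -0.0749; -0.0749 0.9363]  S=[1.0338]  K=[0.5532; 0.0181]  nu=[3.6047]  x^+=[2.1546, -0.1855]  P^+=[0.2630 -0.0853; -0.0853 0.9360]

innov = [3.6047]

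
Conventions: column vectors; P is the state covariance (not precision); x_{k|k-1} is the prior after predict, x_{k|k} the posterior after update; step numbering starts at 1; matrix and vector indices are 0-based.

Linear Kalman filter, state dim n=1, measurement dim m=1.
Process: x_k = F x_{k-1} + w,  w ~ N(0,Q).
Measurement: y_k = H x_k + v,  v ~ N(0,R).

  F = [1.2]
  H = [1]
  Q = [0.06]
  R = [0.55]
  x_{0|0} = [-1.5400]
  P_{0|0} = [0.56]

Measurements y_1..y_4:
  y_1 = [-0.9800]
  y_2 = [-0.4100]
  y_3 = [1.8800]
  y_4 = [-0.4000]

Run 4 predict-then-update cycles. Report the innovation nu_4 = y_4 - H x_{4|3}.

step 1: x^-=[-1.8480]  P^-=[0.8664]  S=[1.4164]  K=[0.6117]  nu=[0.8680]  x^+=[-1.3171]  P^+=[0.3364]
step 2: x^-=[-1.5805]  P^-=[0.5445]  S=[1.0945]  K=[0.4975]  nu=[1.1705]  x^+=[-0.9982]  P^+=[0.2736]
step 3: x^-=[-1.1978]  P^-=[0.4540]  S=[1.0040]  K=[0.4522]  nu=[3.0778]  x^+=[0.1939]  P^+=[0.2487]
step 4: x^-=[0.2327]  P^-=[0.4181]  S=[0.9681]  K=[0.4319]  nu=[-0.6327]  x^+=[-0.0406]  P^+=[0.2375]

innov = [-0.6327]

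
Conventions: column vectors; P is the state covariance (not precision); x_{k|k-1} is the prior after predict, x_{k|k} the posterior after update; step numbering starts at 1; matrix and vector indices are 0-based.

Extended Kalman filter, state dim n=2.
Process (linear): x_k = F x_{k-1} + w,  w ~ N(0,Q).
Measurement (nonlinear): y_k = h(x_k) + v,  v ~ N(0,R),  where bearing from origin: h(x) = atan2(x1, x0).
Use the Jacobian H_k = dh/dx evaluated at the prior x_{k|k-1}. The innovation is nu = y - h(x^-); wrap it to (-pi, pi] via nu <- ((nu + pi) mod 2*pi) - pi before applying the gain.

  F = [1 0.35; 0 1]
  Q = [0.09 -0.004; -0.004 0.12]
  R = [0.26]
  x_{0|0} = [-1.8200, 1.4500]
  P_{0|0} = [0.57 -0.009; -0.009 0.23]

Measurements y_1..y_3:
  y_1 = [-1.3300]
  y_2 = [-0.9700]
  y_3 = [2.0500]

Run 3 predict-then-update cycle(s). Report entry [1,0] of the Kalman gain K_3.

K[1,0] = -0.4190

step 1: x^-=[-1.3125, 1.4500]  P^-=[0.6819 0.0675; 0.0675 0.3500]  H_jac=[-0.3791 -0.3431]  S=[0.4167]  K=[-0.6758; -0.3496]  nu=[2.6467]  x^+=[-3.1012, 0.5248]  P^+=[0.4915 -0.0310; -0.0310 0.2991]
step 2: x^-=[-2.9175, 0.5248]  P^-=[0.5965 0.0697; 0.0697 0.4191]  H_jac=[-0.0597 -0.3320]  S=[0.3111]  K=[-0.1889; -0.4607]  nu=[2.3496]  x^+=[-3.3614, -0.5575]  P^+=[0.5854 0.0426; 0.0426 0.3531]
step 3: x^-=[-3.5565, -0.5575]  P^-=[0.7485 0.1622; 0.1622 0.4731]  H_jac=[0.0430 -0.2744]  S=[0.2932]  K=[-0.0420; -0.4190]  nu=[-1.2471]  x^+=[-3.5041, -0.0350]  P^+=[0.7480 0.1571; 0.1571 0.4216]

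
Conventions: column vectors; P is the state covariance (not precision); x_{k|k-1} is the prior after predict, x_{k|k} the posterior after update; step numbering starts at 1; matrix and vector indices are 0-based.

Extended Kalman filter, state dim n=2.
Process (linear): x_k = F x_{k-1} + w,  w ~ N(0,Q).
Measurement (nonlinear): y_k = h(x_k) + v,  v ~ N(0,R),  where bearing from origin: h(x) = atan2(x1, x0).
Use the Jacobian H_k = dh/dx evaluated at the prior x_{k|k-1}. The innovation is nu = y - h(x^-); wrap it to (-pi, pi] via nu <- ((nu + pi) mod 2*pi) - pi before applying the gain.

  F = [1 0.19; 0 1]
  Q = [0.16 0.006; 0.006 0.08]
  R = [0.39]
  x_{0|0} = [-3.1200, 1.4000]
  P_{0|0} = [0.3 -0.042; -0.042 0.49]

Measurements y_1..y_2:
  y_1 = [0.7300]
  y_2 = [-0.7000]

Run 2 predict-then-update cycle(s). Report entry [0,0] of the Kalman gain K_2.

K[0,0] = -0.3845

step 1: x^-=[-2.8540, 1.4000]  P^-=[0.4617 0.0571; 0.0571 0.5700]  H_jac=[-0.1385 -0.2824]  S=[0.4488]  K=[-0.1785; -0.3763]  nu=[-1.9555]  x^+=[-2.5050, 2.1359]  P^+=[0.4474 0.0270; 0.0270 0.5064]
step 2: x^-=[-2.0992, 2.1359]  P^-=[0.6360 0.1292; 0.1292 0.5864]  H_jac=[-0.2382 -0.2341]  S=[0.4726]  K=[-0.3845; -0.3555]  nu=[-3.0475]  x^+=[-0.9275, 3.2194]  P^+=[0.5661 0.0646; 0.0646 0.5267]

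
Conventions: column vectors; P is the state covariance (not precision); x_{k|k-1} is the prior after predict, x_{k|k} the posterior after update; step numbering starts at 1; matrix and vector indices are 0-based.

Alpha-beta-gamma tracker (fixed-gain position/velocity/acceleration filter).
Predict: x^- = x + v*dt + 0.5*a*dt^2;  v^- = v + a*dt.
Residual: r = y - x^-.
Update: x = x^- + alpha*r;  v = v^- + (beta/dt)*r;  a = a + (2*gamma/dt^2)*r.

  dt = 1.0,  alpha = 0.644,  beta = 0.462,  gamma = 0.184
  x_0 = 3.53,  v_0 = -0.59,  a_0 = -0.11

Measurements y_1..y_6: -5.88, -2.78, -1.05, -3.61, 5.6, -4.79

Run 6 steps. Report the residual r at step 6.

step 1: x_pred=2.8850  r=-8.7650  x^+=-2.7597  v^+=-4.7494  a^+=-3.3355
step 2: x_pred=-9.1769  r=6.3969  x^+=-5.0573  v^+=-5.1296  a^+=-0.9815
step 3: x_pred=-10.6776  r=9.6276  x^+=-4.4774  v^+=-1.6631  a^+=2.5615
step 4: x_pred=-4.8598  r=1.2498  x^+=-4.0549  v^+=1.4758  a^+=3.0214
step 5: x_pred=-1.0684  r=6.6684  x^+=3.2260  v^+=7.5780  a^+=5.4754
step 6: x_pred=13.5418  r=-18.3318  x^+=1.7361  v^+=4.5842  a^+=-1.2707

resid = -18.3318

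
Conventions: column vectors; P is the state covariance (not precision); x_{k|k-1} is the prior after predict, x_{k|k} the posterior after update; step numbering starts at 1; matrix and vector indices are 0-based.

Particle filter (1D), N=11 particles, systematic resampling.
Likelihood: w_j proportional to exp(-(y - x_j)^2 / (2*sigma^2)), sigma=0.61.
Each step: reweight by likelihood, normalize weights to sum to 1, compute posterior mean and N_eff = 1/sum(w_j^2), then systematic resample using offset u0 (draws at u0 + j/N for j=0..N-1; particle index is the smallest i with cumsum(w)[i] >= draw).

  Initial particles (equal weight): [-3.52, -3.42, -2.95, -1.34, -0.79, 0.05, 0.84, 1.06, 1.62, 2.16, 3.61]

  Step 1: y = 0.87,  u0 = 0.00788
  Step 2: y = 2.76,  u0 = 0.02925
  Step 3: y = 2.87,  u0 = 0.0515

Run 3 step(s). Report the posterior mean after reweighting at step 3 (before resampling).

post_mean = 1.6111

step 1: w=[0.0000, 0.0000, 0.0000, 0.0005, 0.0083, 0.1369, 0.3375, 0.3219, 0.1587, 0.0361, 0.0000]  mean=0.9595  Neff=3.8042  idx=[4, 5, 6, 6, 6, 6, 7, 7, 7, 8, 8]
step 2: w=[0.0000, 0.0001, 0.0161, 0.0161, 0.0161, 0.0161, 0.0469, 0.0469, 0.0469, 0.3974, 0.3974]  mean=1.4908  Neff=3.0909  idx=[3, 7, 9, 9, 9, 9, 9, 10, 10, 10, 10]
step 3: w=[0.0035, 0.0110, 0.1095, 0.1095, 0.1095, 0.1095, 0.1095, 0.1095, 0.1095, 0.1095, 0.1095]  mean=1.6111  Neff=9.2549  idx=[2, 3, 3, 4, 5, 6, 7, 8, 8, 9, 10]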